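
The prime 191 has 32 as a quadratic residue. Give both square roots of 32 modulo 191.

37, 154

Since 191 ≡ 3 (mod 4), a square root of 32 is 32^((191+1)/4) = 32^48 mod 191.
Repeated squaring: 32^2≡69, 32^4≡177, 32^8≡5, 32^16≡25, 32^32≡52 (mod 191).
32^48 = 32^(32+16) ≡ 154 (mod 191).
Check: 154² = 23716 ≡ 32 (mod 191). The two roots are 37 and 154.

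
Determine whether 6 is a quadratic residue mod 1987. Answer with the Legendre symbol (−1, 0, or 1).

Pull out 2: since 1987 ≡ 3 (mod 8), (2/1987) = -1.
Reciprocity: 3 ≡ 3 and 1987 ≡ 3 (mod 4), so (3/1987) = −(1987/3).
Reduce top mod 3: now compute (1/3).
Reached (1/3) = 1. Collecting the sign flips along the way, the symbol is +1.

1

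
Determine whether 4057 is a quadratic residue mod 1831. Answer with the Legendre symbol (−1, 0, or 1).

1

First reduce: 4057 ≡ 395 (mod 1831).
Reciprocity: 395 ≡ 3 and 1831 ≡ 3 (mod 4), so (395/1831) = −(1831/395).
Reduce top mod 395: now compute (251/395).
Reciprocity: 251 ≡ 3 and 395 ≡ 3 (mod 4), so (251/395) = −(395/251).
Reduce top mod 251: now compute (144/251).
Pull out 2^4: since 251 ≡ 3 (mod 8), (2/251) = -1, so (2/251)^4 = +1.
Reciprocity: 9 ≡ 1 and 251 ≡ 3 (mod 4), so (9/251) = +(251/9).
Reduce top mod 9: now compute (8/9).
Pull out 2^3: since 9 ≡ 1 (mod 8), (2/9) = +1, so (2/9)^3 = +1.
Reached (1/9) = 1. Collecting the sign flips along the way, the symbol is +1.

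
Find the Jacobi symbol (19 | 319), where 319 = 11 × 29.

1

Reciprocity: 19 ≡ 3 and 319 ≡ 3 (mod 4), so (19/319) = −(319/19).
Reduce top mod 19: now compute (15/19).
Reciprocity: 15 ≡ 3 and 19 ≡ 3 (mod 4), so (15/19) = −(19/15).
Reduce top mod 15: now compute (4/15).
Pull out 2^2: since 15 ≡ 7 (mod 8), (2/15) = +1, so (2/15)^2 = +1.
Reached (1/15) = 1. Collecting the sign flips along the way, the symbol is +1.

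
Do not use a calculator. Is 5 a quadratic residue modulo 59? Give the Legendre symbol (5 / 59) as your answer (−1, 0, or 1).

1

Reciprocity: 5 ≡ 1 and 59 ≡ 3 (mod 4), so (5/59) = +(59/5).
Reduce top mod 5: now compute (4/5).
Pull out 2^2: since 5 ≡ 5 (mod 8), (2/5) = -1, so (2/5)^2 = +1.
Reached (1/5) = 1. Collecting the sign flips along the way, the symbol is +1.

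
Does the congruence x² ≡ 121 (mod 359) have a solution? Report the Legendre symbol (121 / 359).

1

Reciprocity: 121 ≡ 1 and 359 ≡ 3 (mod 4), so (121/359) = +(359/121).
Reduce top mod 121: now compute (117/121).
Reciprocity: 117 ≡ 1 and 121 ≡ 1 (mod 4), so (117/121) = +(121/117).
Reduce top mod 117: now compute (4/117).
Pull out 2^2: since 117 ≡ 5 (mod 8), (2/117) = -1, so (2/117)^2 = +1.
Reached (1/117) = 1. Collecting the sign flips along the way, the symbol is +1.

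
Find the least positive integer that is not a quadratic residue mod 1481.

(2/1481) = +1, so 2 is a residue.
(3/1481) = −1, so 3 is the smallest positive non-residue mod 1481.

3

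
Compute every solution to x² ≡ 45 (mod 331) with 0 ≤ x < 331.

Since 331 ≡ 3 (mod 4), a square root of 45 is 45^((331+1)/4) = 45^83 mod 331.
Repeated squaring: 45^2≡39, 45^4≡197, 45^8≡82, 45^16≡104, 45^32≡224, 45^64≡195 (mod 331).
45^83 = 45^(64+16+2+1) ≡ 294 (mod 331).
Check: 294² = 86436 ≡ 45 (mod 331). The two roots are 37 and 294.

37, 294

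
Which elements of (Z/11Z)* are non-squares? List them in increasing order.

2,6,7,8,10

Square k = 1,…,5 (k and 11−k give the same square):
1²=1, 2²=4, 3²=9, 4²≡5, 5²≡3 (mod 11).
The residues are {1, 3, 4, 5, 9}; the non-residues are the remaining 5 nonzero classes.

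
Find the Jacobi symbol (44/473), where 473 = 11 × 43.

0

Pull out 2^2: since 473 ≡ 1 (mod 8), (2/473) = +1, so (2/473)^2 = +1.
Reciprocity: 11 ≡ 3 and 473 ≡ 1 (mod 4), so (11/473) = +(473/11).
Reduce top mod 11: now compute (0/11).
Top reduces to 0: gcd > 1, so the symbol is 0.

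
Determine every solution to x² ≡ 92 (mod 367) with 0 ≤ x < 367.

183, 184

Since 367 ≡ 3 (mod 4), a square root of 92 is 92^((367+1)/4) = 92^92 mod 367.
Repeated squaring: 92^2≡23, 92^4≡162, 92^8≡187, 92^16≡104, 92^32≡173, 92^64≡202 (mod 367).
92^92 = 92^(64+16+8+4) ≡ 184 (mod 367).
Check: 184² = 33856 ≡ 92 (mod 367). The two roots are 183 and 184.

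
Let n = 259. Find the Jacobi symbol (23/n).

Reciprocity: 23 ≡ 3 and 259 ≡ 3 (mod 4), so (23/259) = −(259/23).
Reduce top mod 23: now compute (6/23).
Pull out 2: since 23 ≡ 7 (mod 8), (2/23) = +1.
Reciprocity: 3 ≡ 3 and 23 ≡ 3 (mod 4), so (3/23) = −(23/3).
Reduce top mod 3: now compute (2/3).
Pull out 2: since 3 ≡ 3 (mod 8), (2/3) = -1.
Reached (1/3) = 1. Collecting the sign flips along the way, the symbol is -1.

-1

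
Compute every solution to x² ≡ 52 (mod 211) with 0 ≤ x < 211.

Since 211 ≡ 3 (mod 4), a square root of 52 is 52^((211+1)/4) = 52^53 mod 211.
Repeated squaring: 52^2≡172, 52^4≡44, 52^8≡37, 52^16≡103, 52^32≡59 (mod 211).
52^53 = 52^(32+16+4+1) ≡ 120 (mod 211).
Check: 120² = 14400 ≡ 52 (mod 211). The two roots are 91 and 120.

91, 120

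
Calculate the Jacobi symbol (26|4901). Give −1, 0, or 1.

0

Pull out 2: since 4901 ≡ 5 (mod 8), (2/4901) = -1.
Reciprocity: 13 ≡ 1 and 4901 ≡ 1 (mod 4), so (13/4901) = +(4901/13).
Reduce top mod 13: now compute (0/13).
Top reduces to 0: gcd > 1, so the symbol is 0.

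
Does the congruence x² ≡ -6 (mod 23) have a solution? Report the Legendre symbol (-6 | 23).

-1

Euler's criterion: (-6/23) ≡ 17^11 (mod 23).
17^2 ≡ 13 (mod 23)
17^4 ≡ 8 (mod 23)
17^8 ≡ 18 (mod 23)
17^11 = 17^(8+2+1) ≡ 22 (mod 23).
Result is 22 ≡ −1, so (-6/23) = −1.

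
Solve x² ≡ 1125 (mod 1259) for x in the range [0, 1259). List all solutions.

194, 1065

Since 1259 ≡ 3 (mod 4), a square root of 1125 is 1125^((1259+1)/4) = 1125^315 mod 1259.
Repeated squaring: 1125^2≡330, 1125^4≡626, 1125^8≡327, 1125^16≡1173, 1125^32≡1101, 1125^64≡1043, 1125^128≡73, 1125^256≡293 (mod 1259).
1125^315 = 1125^(256+32+16+8+2+1) ≡ 1065 (mod 1259).
Check: 1065² = 1134225 ≡ 1125 (mod 1259). The two roots are 194 and 1065.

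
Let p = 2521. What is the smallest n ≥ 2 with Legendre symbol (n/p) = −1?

11

(2/2521) = +1, so 2 is a residue.
(3/2521) = +1, so 3 is a residue.
(4/2521) = +1, so 4 is a residue.
(5/2521) = +1, so 5 is a residue.
(6/2521) = +1, so 6 is a residue.
(7/2521) = +1, so 7 is a residue.
(8/2521) = +1, so 8 is a residue.
(9/2521) = +1, so 9 is a residue.
(10/2521) = +1, so 10 is a residue.
(11/2521) = −1, so 11 is the smallest positive non-residue mod 2521.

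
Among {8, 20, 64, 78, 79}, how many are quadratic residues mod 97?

3

(8/97) = +1 → QR.
(20/97) = -1 → non-residue.
(64/97) = +1 → QR.
(78/97) = -1 → non-residue.
(79/97) = +1 → QR.
Total quadratic residues among the 5: 3.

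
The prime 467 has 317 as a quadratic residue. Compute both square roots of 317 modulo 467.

28, 439

Since 467 ≡ 3 (mod 4), a square root of 317 is 317^((467+1)/4) = 317^117 mod 467.
Repeated squaring: 317^2≡84, 317^4≡51, 317^8≡266, 317^16≡239, 317^32≡147, 317^64≡127 (mod 467).
317^117 = 317^(64+32+16+4+1) ≡ 28 (mod 467).
Check: 28² = 784 ≡ 317 (mod 467). The two roots are 28 and 439.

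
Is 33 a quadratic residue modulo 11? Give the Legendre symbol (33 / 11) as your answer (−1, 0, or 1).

0

First reduce: 33 ≡ 0 (mod 11).
Top reduces to 0: gcd > 1, so the symbol is 0.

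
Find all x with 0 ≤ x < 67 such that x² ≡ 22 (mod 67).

Since 67 ≡ 3 (mod 4), a square root of 22 is 22^((67+1)/4) = 22^17 mod 67.
Repeated squaring: 22^2≡15, 22^4≡24, 22^8≡40, 22^16≡59 (mod 67).
22^17 = 22^(16+1) ≡ 25 (mod 67).
Check: 25² = 625 ≡ 22 (mod 67). The two roots are 25 and 42.

25, 42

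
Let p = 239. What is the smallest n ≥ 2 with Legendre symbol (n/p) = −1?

(2/239) = +1, so 2 is a residue.
(3/239) = +1, so 3 is a residue.
(4/239) = +1, so 4 is a residue.
(5/239) = +1, so 5 is a residue.
(6/239) = +1, so 6 is a residue.
(7/239) = −1, so 7 is the smallest positive non-residue mod 239.

7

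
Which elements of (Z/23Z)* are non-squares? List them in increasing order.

5,7,10,11,14,15,17,19,20,21,22

Square k = 1,…,11 (k and 23−k give the same square):
1²=1, 2²=4, 3²=9, 4²=16, 5²≡2, 6²≡13, 7²≡3, 8²≡18, 9²≡12, 10²≡8, 11²≡6 (mod 23).
The residues are {1, 2, 3, 4, 6, 8, 9, 12, 13, 16, 18}; the non-residues are the remaining 11 nonzero classes.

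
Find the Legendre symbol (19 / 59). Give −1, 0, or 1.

Reciprocity: 19 ≡ 3 and 59 ≡ 3 (mod 4), so (19/59) = −(59/19).
Reduce top mod 19: now compute (2/19).
Pull out 2: since 19 ≡ 3 (mod 8), (2/19) = -1.
Reached (1/19) = 1. Collecting the sign flips along the way, the symbol is +1.

1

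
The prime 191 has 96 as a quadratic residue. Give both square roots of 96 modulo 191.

67, 124

Since 191 ≡ 3 (mod 4), a square root of 96 is 96^((191+1)/4) = 96^48 mod 191.
Repeated squaring: 96^2≡48, 96^4≡12, 96^8≡144, 96^16≡108, 96^32≡13 (mod 191).
96^48 = 96^(32+16) ≡ 67 (mod 191).
Check: 67² = 4489 ≡ 96 (mod 191). The two roots are 67 and 124.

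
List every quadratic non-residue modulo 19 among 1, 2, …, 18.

2 3 8 10 12 13 14 15 18

Square k = 1,…,9 (k and 19−k give the same square):
1²=1, 2²=4, 3²=9, 4²=16, 5²≡6, 6²≡17, 7²≡11, 8²≡7, 9²≡5 (mod 19).
The residues are {1, 4, 5, 6, 7, 9, 11, 16, 17}; the non-residues are the remaining 9 nonzero classes.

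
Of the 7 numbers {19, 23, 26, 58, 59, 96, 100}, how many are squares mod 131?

(19/131) = -1 → non-residue.
(23/131) = -1 → non-residue.
(26/131) = -1 → non-residue.
(58/131) = +1 → QR.
(59/131) = +1 → QR.
(96/131) = -1 → non-residue.
(100/131) = +1 → QR.
Total quadratic residues among the 7: 3.

3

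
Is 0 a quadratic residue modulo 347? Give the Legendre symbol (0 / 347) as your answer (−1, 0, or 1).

0

Top reduces to 0: gcd > 1, so the symbol is 0.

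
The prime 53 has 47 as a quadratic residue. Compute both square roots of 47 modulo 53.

10, 43

53 ≡ 1 (mod 4), so we find a root by search.
Trying successive values, 10² = 100 ≡ 47 (mod 53). The other root is 53 − 10 = 43.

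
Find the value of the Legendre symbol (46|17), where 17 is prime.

Euler's criterion: (46/17) ≡ 12^8 (mod 17).
12^2 ≡ 8 (mod 17)
12^4 ≡ 13 (mod 17)
12^8 ≡ 16 (mod 17)
12^8 = 12^(8) ≡ 16 (mod 17).
Result is 16 ≡ −1, so (46/17) = −1.

-1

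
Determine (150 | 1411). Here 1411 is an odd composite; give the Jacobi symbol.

1

Pull out 2: since 1411 ≡ 3 (mod 8), (2/1411) = -1.
Reciprocity: 75 ≡ 3 and 1411 ≡ 3 (mod 4), so (75/1411) = −(1411/75).
Reduce top mod 75: now compute (61/75).
Reciprocity: 61 ≡ 1 and 75 ≡ 3 (mod 4), so (61/75) = +(75/61).
Reduce top mod 61: now compute (14/61).
Pull out 2: since 61 ≡ 5 (mod 8), (2/61) = -1.
Reciprocity: 7 ≡ 3 and 61 ≡ 1 (mod 4), so (7/61) = +(61/7).
Reduce top mod 7: now compute (5/7).
Reciprocity: 5 ≡ 1 and 7 ≡ 3 (mod 4), so (5/7) = +(7/5).
Reduce top mod 5: now compute (2/5).
Pull out 2: since 5 ≡ 5 (mod 8), (2/5) = -1.
Reached (1/5) = 1. Collecting the sign flips along the way, the symbol is +1.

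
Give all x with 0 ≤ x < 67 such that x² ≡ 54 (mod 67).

11, 56

Since 67 ≡ 3 (mod 4), a square root of 54 is 54^((67+1)/4) = 54^17 mod 67.
Repeated squaring: 54^2≡35, 54^4≡19, 54^8≡26, 54^16≡6 (mod 67).
54^17 = 54^(16+1) ≡ 56 (mod 67).
Check: 56² = 3136 ≡ 54 (mod 67). The two roots are 11 and 56.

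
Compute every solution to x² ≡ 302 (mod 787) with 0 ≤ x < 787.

33, 754

Since 787 ≡ 3 (mod 4), a square root of 302 is 302^((787+1)/4) = 302^197 mod 787.
Repeated squaring: 302^2≡699, 302^4≡661, 302^8≡136, 302^16≡395, 302^32≡199, 302^64≡251, 302^128≡41 (mod 787).
302^197 = 302^(128+64+4+1) ≡ 754 (mod 787).
Check: 754² = 568516 ≡ 302 (mod 787). The two roots are 33 and 754.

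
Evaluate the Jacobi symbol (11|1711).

1

Reciprocity: 11 ≡ 3 and 1711 ≡ 3 (mod 4), so (11/1711) = −(1711/11).
Reduce top mod 11: now compute (6/11).
Pull out 2: since 11 ≡ 3 (mod 8), (2/11) = -1.
Reciprocity: 3 ≡ 3 and 11 ≡ 3 (mod 4), so (3/11) = −(11/3).
Reduce top mod 3: now compute (2/3).
Pull out 2: since 3 ≡ 3 (mod 8), (2/3) = -1.
Reached (1/3) = 1. Collecting the sign flips along the way, the symbol is +1.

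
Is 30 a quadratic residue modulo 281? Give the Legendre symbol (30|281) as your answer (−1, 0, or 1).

-1

Pull out 2: since 281 ≡ 1 (mod 8), (2/281) = +1.
Reciprocity: 15 ≡ 3 and 281 ≡ 1 (mod 4), so (15/281) = +(281/15).
Reduce top mod 15: now compute (11/15).
Reciprocity: 11 ≡ 3 and 15 ≡ 3 (mod 4), so (11/15) = −(15/11).
Reduce top mod 11: now compute (4/11).
Pull out 2^2: since 11 ≡ 3 (mod 8), (2/11) = -1, so (2/11)^2 = +1.
Reached (1/11) = 1. Collecting the sign flips along the way, the symbol is -1.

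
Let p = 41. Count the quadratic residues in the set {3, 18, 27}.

1

(3/41) = -1 → non-residue.
(18/41) = +1 → QR.
(27/41) = -1 → non-residue.
Total quadratic residues among the 3: 1.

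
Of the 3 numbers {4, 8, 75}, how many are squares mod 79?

2

(4/79) = +1 → QR.
(8/79) = +1 → QR.
(75/79) = -1 → non-residue.
Total quadratic residues among the 3: 2.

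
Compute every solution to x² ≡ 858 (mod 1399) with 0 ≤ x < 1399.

Since 1399 ≡ 3 (mod 4), a square root of 858 is 858^((1399+1)/4) = 858^350 mod 1399.
Repeated squaring: 858^2≡290, 858^4≡160, 858^8≡418, 858^16≡1248, 858^32≡417, 858^64≡413, 858^128≡1290, 858^256≡689 (mod 1399).
858^350 = 858^(256+64+16+8+4+2) ≡ 757 (mod 1399).
Check: 757² = 573049 ≡ 858 (mod 1399). The two roots are 642 and 757.

642, 757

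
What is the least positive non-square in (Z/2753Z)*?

3

(2/2753) = +1, so 2 is a residue.
(3/2753) = −1, so 3 is the smallest positive non-residue mod 2753.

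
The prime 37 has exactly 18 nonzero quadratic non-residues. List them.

Square k = 1,…,18 (k and 37−k give the same square):
1²=1, 2²=4, 3²=9, 4²=16, 5²=25, 6²=36, 7²≡12, 8²≡27, 9²≡7, 10²≡26, 11²≡10, 12²≡33, 13²≡21, 14²≡11, 15²≡3, 16²≡34, 17²≡30, 18²≡28 (mod 37).
The residues are {1, 3, 4, 7, 9, 10, 11, 12, 16, 21, 25, 26, 27, 28, 30, 33, 34, 36}; the non-residues are the remaining 18 nonzero classes.

2 5 6 8 13 14 15 17 18 19 20 22 23 24 29 31 32 35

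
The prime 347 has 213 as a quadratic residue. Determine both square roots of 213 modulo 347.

108, 239

Since 347 ≡ 3 (mod 4), a square root of 213 is 213^((347+1)/4) = 213^87 mod 347.
Repeated squaring: 213^2≡259, 213^4≡110, 213^8≡302, 213^16≡290, 213^32≡126, 213^64≡261 (mod 347).
213^87 = 213^(64+16+4+2+1) ≡ 108 (mod 347).
Check: 108² = 11664 ≡ 213 (mod 347). The two roots are 108 and 239.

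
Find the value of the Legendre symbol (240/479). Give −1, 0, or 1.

1

Euler's criterion: (240/479) ≡ 240^239 (mod 479).
240^2 ≡ 120 (mod 479)
240^4 ≡ 30 (mod 479)
240^8 ≡ 421 (mod 479)
240^16 ≡ 11 (mod 479)
240^32 ≡ 121 (mod 479)
240^64 ≡ 271 (mod 479)
240^128 ≡ 154 (mod 479)
240^239 = 240^(128+64+32+8+4+2+1) ≡ 1 (mod 479).
Result is 1, so (240/479) = 1.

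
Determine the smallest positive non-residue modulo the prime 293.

(2/293) = −1, so 2 is the smallest positive non-residue mod 293.

2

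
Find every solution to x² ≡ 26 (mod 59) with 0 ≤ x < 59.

12, 47

Since 59 ≡ 3 (mod 4), a square root of 26 is 26^((59+1)/4) = 26^15 mod 59.
Repeated squaring: 26^2≡27, 26^4≡21, 26^8≡28 (mod 59).
26^15 = 26^(8+4+2+1) ≡ 12 (mod 59).
Check: 12² = 144 ≡ 26 (mod 59). The two roots are 12 and 47.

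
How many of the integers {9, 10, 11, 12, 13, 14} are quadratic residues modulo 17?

2

(9/17) = +1 → QR.
(10/17) = -1 → non-residue.
(11/17) = -1 → non-residue.
(12/17) = -1 → non-residue.
(13/17) = +1 → QR.
(14/17) = -1 → non-residue.
Total quadratic residues among the 6: 2.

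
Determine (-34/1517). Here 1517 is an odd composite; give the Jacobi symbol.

-1

First reduce: -34 ≡ 1483 (mod 1517).
Reciprocity: 1483 ≡ 3 and 1517 ≡ 1 (mod 4), so (1483/1517) = +(1517/1483).
Reduce top mod 1483: now compute (34/1483).
Pull out 2: since 1483 ≡ 3 (mod 8), (2/1483) = -1.
Reciprocity: 17 ≡ 1 and 1483 ≡ 3 (mod 4), so (17/1483) = +(1483/17).
Reduce top mod 17: now compute (4/17).
Pull out 2^2: since 17 ≡ 1 (mod 8), (2/17) = +1, so (2/17)^2 = +1.
Reached (1/17) = 1. Collecting the sign flips along the way, the symbol is -1.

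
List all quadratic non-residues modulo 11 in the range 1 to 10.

Square k = 1,…,5 (k and 11−k give the same square):
1²=1, 2²=4, 3²=9, 4²≡5, 5²≡3 (mod 11).
The residues are {1, 3, 4, 5, 9}; the non-residues are the remaining 5 nonzero classes.

2, 6, 7, 8, 10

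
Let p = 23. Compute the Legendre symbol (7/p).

Reciprocity: 7 ≡ 3 and 23 ≡ 3 (mod 4), so (7/23) = −(23/7).
Reduce top mod 7: now compute (2/7).
Pull out 2: since 7 ≡ 7 (mod 8), (2/7) = +1.
Reached (1/7) = 1. Collecting the sign flips along the way, the symbol is -1.

-1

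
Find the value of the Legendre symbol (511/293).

-1

Euler's criterion: (511/293) ≡ 218^146 (mod 293).
218^2 ≡ 58 (mod 293)
218^4 ≡ 141 (mod 293)
218^8 ≡ 250 (mod 293)
218^16 ≡ 91 (mod 293)
218^32 ≡ 77 (mod 293)
218^64 ≡ 69 (mod 293)
218^128 ≡ 73 (mod 293)
218^146 = 218^(128+16+2) ≡ 292 (mod 293).
Result is 292 ≡ −1, so (511/293) = −1.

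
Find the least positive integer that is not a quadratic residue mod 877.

2

(2/877) = −1, so 2 is the smallest positive non-residue mod 877.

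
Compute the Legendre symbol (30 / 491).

Euler's criterion: (30/491) ≡ 30^245 (mod 491).
30^2 ≡ 409 (mod 491)
30^4 ≡ 341 (mod 491)
30^8 ≡ 405 (mod 491)
30^16 ≡ 31 (mod 491)
30^32 ≡ 470 (mod 491)
30^64 ≡ 441 (mod 491)
30^128 ≡ 45 (mod 491)
30^245 = 30^(128+64+32+16+4+1) ≡ 490 (mod 491).
Result is 490 ≡ −1, so (30/491) = −1.

-1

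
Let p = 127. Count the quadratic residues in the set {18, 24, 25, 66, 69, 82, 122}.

(18/127) = +1 → QR.
(24/127) = -1 → non-residue.
(25/127) = +1 → QR.
(66/127) = -1 → non-residue.
(69/127) = +1 → QR.
(82/127) = +1 → QR.
(122/127) = +1 → QR.
Total quadratic residues among the 7: 5.

5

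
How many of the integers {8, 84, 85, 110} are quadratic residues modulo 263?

(8/263) = +1 → QR.
(84/263) = -1 → non-residue.
(85/263) = -1 → non-residue.
(110/263) = -1 → non-residue.
Total quadratic residues among the 4: 1.

1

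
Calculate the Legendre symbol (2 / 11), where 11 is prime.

-1

Euler's criterion: (2/11) ≡ 2^5 (mod 11).
2^2 ≡ 4 (mod 11)
2^4 ≡ 5 (mod 11)
2^5 = 2^(4+1) ≡ 10 (mod 11).
Result is 10 ≡ −1, so (2/11) = −1.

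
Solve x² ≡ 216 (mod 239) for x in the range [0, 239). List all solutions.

107, 132

Since 239 ≡ 3 (mod 4), a square root of 216 is 216^((239+1)/4) = 216^60 mod 239.
Repeated squaring: 216^2≡51, 216^4≡211, 216^8≡67, 216^16≡187, 216^32≡75 (mod 239).
216^60 = 216^(32+16+8+4) ≡ 132 (mod 239).
Check: 132² = 17424 ≡ 216 (mod 239). The two roots are 107 and 132.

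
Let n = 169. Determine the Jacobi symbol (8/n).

1

Pull out 2^3: since 169 ≡ 1 (mod 8), (2/169) = +1, so (2/169)^3 = +1.
Reached (1/169) = 1. Collecting the sign flips along the way, the symbol is +1.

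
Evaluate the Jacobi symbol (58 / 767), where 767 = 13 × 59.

Pull out 2: since 767 ≡ 7 (mod 8), (2/767) = +1.
Reciprocity: 29 ≡ 1 and 767 ≡ 3 (mod 4), so (29/767) = +(767/29).
Reduce top mod 29: now compute (13/29).
Reciprocity: 13 ≡ 1 and 29 ≡ 1 (mod 4), so (13/29) = +(29/13).
Reduce top mod 13: now compute (3/13).
Reciprocity: 3 ≡ 3 and 13 ≡ 1 (mod 4), so (3/13) = +(13/3).
Reduce top mod 3: now compute (1/3).
Reached (1/3) = 1. Collecting the sign flips along the way, the symbol is +1.

1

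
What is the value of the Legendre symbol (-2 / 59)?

First reduce: -2 ≡ 57 (mod 59).
Reciprocity: 57 ≡ 1 and 59 ≡ 3 (mod 4), so (57/59) = +(59/57).
Reduce top mod 57: now compute (2/57).
Pull out 2: since 57 ≡ 1 (mod 8), (2/57) = +1.
Reached (1/57) = 1. Collecting the sign flips along the way, the symbol is +1.

1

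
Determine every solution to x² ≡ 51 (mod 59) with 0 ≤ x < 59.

13, 46

Since 59 ≡ 3 (mod 4), a square root of 51 is 51^((59+1)/4) = 51^15 mod 59.
Repeated squaring: 51^2≡5, 51^4≡25, 51^8≡35 (mod 59).
51^15 = 51^(8+4+2+1) ≡ 46 (mod 59).
Check: 46² = 2116 ≡ 51 (mod 59). The two roots are 13 and 46.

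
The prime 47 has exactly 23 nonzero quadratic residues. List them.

1 2 3 4 6 7 8 9 12 14 16 17 18 21 24 25 27 28 32 34 36 37 42

Square k = 1,…,23 (k and 47−k give the same square):
1²=1, 2²=4, 3²=9, 4²=16, 5²=25, 6²=36, 7²≡2, 8²≡17, 9²≡34, 10²≡6, 11²≡27, 12²≡3, 13²≡28, 14²≡8, 15²≡37, 16²≡21, 17²≡7, 18²≡42, 19²≡32, 20²≡24, 21²≡18, 22²≡14, 23²≡12 (mod 47).
So the quadratic residues mod 47 are {1, 2, 3, 4, 6, 7, 8, 9, 12, 14, 16, 17, 18, 21, 24, 25, 27, 28, 32, 34, 36, 37, 42}.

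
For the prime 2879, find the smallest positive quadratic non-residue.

(2/2879) = +1, so 2 is a residue.
(3/2879) = +1, so 3 is a residue.
(4/2879) = +1, so 4 is a residue.
(5/2879) = +1, so 5 is a residue.
(6/2879) = +1, so 6 is a residue.
(7/2879) = −1, so 7 is the smallest positive non-residue mod 2879.

7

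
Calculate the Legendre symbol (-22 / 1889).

First reduce: -22 ≡ 1867 (mod 1889).
Reciprocity: 1867 ≡ 3 and 1889 ≡ 1 (mod 4), so (1867/1889) = +(1889/1867).
Reduce top mod 1867: now compute (22/1867).
Pull out 2: since 1867 ≡ 3 (mod 8), (2/1867) = -1.
Reciprocity: 11 ≡ 3 and 1867 ≡ 3 (mod 4), so (11/1867) = −(1867/11).
Reduce top mod 11: now compute (8/11).
Pull out 2^3: since 11 ≡ 3 (mod 8), (2/11) = -1, so (2/11)^3 = -1.
Reached (1/11) = 1. Collecting the sign flips along the way, the symbol is -1.

-1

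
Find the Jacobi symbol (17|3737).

-1

Reciprocity: 17 ≡ 1 and 3737 ≡ 1 (mod 4), so (17/3737) = +(3737/17).
Reduce top mod 17: now compute (14/17).
Pull out 2: since 17 ≡ 1 (mod 8), (2/17) = +1.
Reciprocity: 7 ≡ 3 and 17 ≡ 1 (mod 4), so (7/17) = +(17/7).
Reduce top mod 7: now compute (3/7).
Reciprocity: 3 ≡ 3 and 7 ≡ 3 (mod 4), so (3/7) = −(7/3).
Reduce top mod 3: now compute (1/3).
Reached (1/3) = 1. Collecting the sign flips along the way, the symbol is -1.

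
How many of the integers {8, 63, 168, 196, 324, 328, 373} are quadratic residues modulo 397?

(8/397) = -1 → non-residue.
(63/397) = -1 → non-residue.
(168/397) = +1 → QR.
(196/397) = +1 → QR.
(324/397) = +1 → QR.
(328/397) = +1 → QR.
(373/397) = -1 → non-residue.
Total quadratic residues among the 7: 4.

4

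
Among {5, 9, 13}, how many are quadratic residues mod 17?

2

(5/17) = -1 → non-residue.
(9/17) = +1 → QR.
(13/17) = +1 → QR.
Total quadratic residues among the 3: 2.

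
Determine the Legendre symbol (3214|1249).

-1

First reduce: 3214 ≡ 716 (mod 1249).
Pull out 2^2: since 1249 ≡ 1 (mod 8), (2/1249) = +1, so (2/1249)^2 = +1.
Reciprocity: 179 ≡ 3 and 1249 ≡ 1 (mod 4), so (179/1249) = +(1249/179).
Reduce top mod 179: now compute (175/179).
Reciprocity: 175 ≡ 3 and 179 ≡ 3 (mod 4), so (175/179) = −(179/175).
Reduce top mod 175: now compute (4/175).
Pull out 2^2: since 175 ≡ 7 (mod 8), (2/175) = +1, so (2/175)^2 = +1.
Reached (1/175) = 1. Collecting the sign flips along the way, the symbol is -1.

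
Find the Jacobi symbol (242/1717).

Pull out 2: since 1717 ≡ 5 (mod 8), (2/1717) = -1.
Reciprocity: 121 ≡ 1 and 1717 ≡ 1 (mod 4), so (121/1717) = +(1717/121).
Reduce top mod 121: now compute (23/121).
Reciprocity: 23 ≡ 3 and 121 ≡ 1 (mod 4), so (23/121) = +(121/23).
Reduce top mod 23: now compute (6/23).
Pull out 2: since 23 ≡ 7 (mod 8), (2/23) = +1.
Reciprocity: 3 ≡ 3 and 23 ≡ 3 (mod 4), so (3/23) = −(23/3).
Reduce top mod 3: now compute (2/3).
Pull out 2: since 3 ≡ 3 (mod 8), (2/3) = -1.
Reached (1/3) = 1. Collecting the sign flips along the way, the symbol is -1.

-1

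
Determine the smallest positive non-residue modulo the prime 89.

(2/89) = +1, so 2 is a residue.
(3/89) = −1, so 3 is the smallest positive non-residue mod 89.

3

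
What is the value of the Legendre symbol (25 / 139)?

Reciprocity: 25 ≡ 1 and 139 ≡ 3 (mod 4), so (25/139) = +(139/25).
Reduce top mod 25: now compute (14/25).
Pull out 2: since 25 ≡ 1 (mod 8), (2/25) = +1.
Reciprocity: 7 ≡ 3 and 25 ≡ 1 (mod 4), so (7/25) = +(25/7).
Reduce top mod 7: now compute (4/7).
Pull out 2^2: since 7 ≡ 7 (mod 8), (2/7) = +1, so (2/7)^2 = +1.
Reached (1/7) = 1. Collecting the sign flips along the way, the symbol is +1.

1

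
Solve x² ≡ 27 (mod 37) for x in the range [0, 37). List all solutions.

37 ≡ 1 (mod 4), so we find a root by search.
Trying successive values, 8² = 64 ≡ 27 (mod 37). The other root is 37 − 8 = 29.

8, 29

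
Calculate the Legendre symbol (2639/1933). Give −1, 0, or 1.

First reduce: 2639 ≡ 706 (mod 1933).
Pull out 2: since 1933 ≡ 5 (mod 8), (2/1933) = -1.
Reciprocity: 353 ≡ 1 and 1933 ≡ 1 (mod 4), so (353/1933) = +(1933/353).
Reduce top mod 353: now compute (168/353).
Pull out 2^3: since 353 ≡ 1 (mod 8), (2/353) = +1, so (2/353)^3 = +1.
Reciprocity: 21 ≡ 1 and 353 ≡ 1 (mod 4), so (21/353) = +(353/21).
Reduce top mod 21: now compute (17/21).
Reciprocity: 17 ≡ 1 and 21 ≡ 1 (mod 4), so (17/21) = +(21/17).
Reduce top mod 17: now compute (4/17).
Pull out 2^2: since 17 ≡ 1 (mod 8), (2/17) = +1, so (2/17)^2 = +1.
Reached (1/17) = 1. Collecting the sign flips along the way, the symbol is -1.

-1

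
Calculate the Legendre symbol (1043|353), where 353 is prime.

First reduce: 1043 ≡ 337 (mod 353).
Reciprocity: 337 ≡ 1 and 353 ≡ 1 (mod 4), so (337/353) = +(353/337).
Reduce top mod 337: now compute (16/337).
Pull out 2^4: since 337 ≡ 1 (mod 8), (2/337) = +1, so (2/337)^4 = +1.
Reached (1/337) = 1. Collecting the sign flips along the way, the symbol is +1.

1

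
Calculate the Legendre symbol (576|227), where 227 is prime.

First reduce: 576 ≡ 122 (mod 227).
Pull out 2: since 227 ≡ 3 (mod 8), (2/227) = -1.
Reciprocity: 61 ≡ 1 and 227 ≡ 3 (mod 4), so (61/227) = +(227/61).
Reduce top mod 61: now compute (44/61).
Pull out 2^2: since 61 ≡ 5 (mod 8), (2/61) = -1, so (2/61)^2 = +1.
Reciprocity: 11 ≡ 3 and 61 ≡ 1 (mod 4), so (11/61) = +(61/11).
Reduce top mod 11: now compute (6/11).
Pull out 2: since 11 ≡ 3 (mod 8), (2/11) = -1.
Reciprocity: 3 ≡ 3 and 11 ≡ 3 (mod 4), so (3/11) = −(11/3).
Reduce top mod 3: now compute (2/3).
Pull out 2: since 3 ≡ 3 (mod 8), (2/3) = -1.
Reached (1/3) = 1. Collecting the sign flips along the way, the symbol is +1.

1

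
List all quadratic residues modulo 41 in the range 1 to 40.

Square k = 1,…,20 (k and 41−k give the same square):
1²=1, 2²=4, 3²=9, 4²=16, 5²=25, 6²=36, 7²≡8, 8²≡23, 9²≡40, 10²≡18, 11²≡39, 12²≡21, 13²≡5, 14²≡32, 15²≡20, 16²≡10, 17²≡2, 18²≡37, 19²≡33, 20²≡31 (mod 41).
So the quadratic residues mod 41 are {1, 2, 4, 5, 8, 9, 10, 16, 18, 20, 21, 23, 25, 31, 32, 33, 36, 37, 39, 40}.

1,2,4,5,8,9,10,16,18,20,21,23,25,31,32,33,36,37,39,40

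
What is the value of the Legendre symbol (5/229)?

1

Euler's criterion: (5/229) ≡ 5^114 (mod 229).
5^2 ≡ 25 (mod 229)
5^4 ≡ 167 (mod 229)
5^8 ≡ 180 (mod 229)
5^16 ≡ 111 (mod 229)
5^32 ≡ 184 (mod 229)
5^64 ≡ 193 (mod 229)
5^114 = 5^(64+32+16+2) ≡ 1 (mod 229).
Result is 1, so (5/229) = 1.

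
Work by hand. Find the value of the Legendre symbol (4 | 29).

1

Pull out 2^2: since 29 ≡ 5 (mod 8), (2/29) = -1, so (2/29)^2 = +1.
Reached (1/29) = 1. Collecting the sign flips along the way, the symbol is +1.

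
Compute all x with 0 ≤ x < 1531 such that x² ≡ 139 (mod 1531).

152, 1379

Since 1531 ≡ 3 (mod 4), a square root of 139 is 139^((1531+1)/4) = 139^383 mod 1531.
Repeated squaring: 139^2≡949, 139^4≡373, 139^8≡1339, 139^16≡120, 139^32≡621, 139^64≡1360, 139^128≡152, 139^256≡139 (mod 1531).
139^383 = 139^(256+64+32+16+8+4+2+1) ≡ 152 (mod 1531).
Check: 152² = 23104 ≡ 139 (mod 1531). The two roots are 152 and 1379.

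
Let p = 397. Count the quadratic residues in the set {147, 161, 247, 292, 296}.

2

(147/397) = +1 → QR.
(161/397) = -1 → non-residue.
(247/397) = -1 → non-residue.
(292/397) = +1 → QR.
(296/397) = -1 → non-residue.
Total quadratic residues among the 5: 2.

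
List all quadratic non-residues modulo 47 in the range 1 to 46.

Square k = 1,…,23 (k and 47−k give the same square):
1²=1, 2²=4, 3²=9, 4²=16, 5²=25, 6²=36, 7²≡2, 8²≡17, 9²≡34, 10²≡6, 11²≡27, 12²≡3, 13²≡28, 14²≡8, 15²≡37, 16²≡21, 17²≡7, 18²≡42, 19²≡32, 20²≡24, 21²≡18, 22²≡14, 23²≡12 (mod 47).
The residues are {1, 2, 3, 4, 6, 7, 8, 9, 12, 14, 16, 17, 18, 21, 24, 25, 27, 28, 32, 34, 36, 37, 42}; the non-residues are the remaining 23 nonzero classes.

5, 10, 11, 13, 15, 19, 20, 22, 23, 26, 29, 30, 31, 33, 35, 38, 39, 40, 41, 43, 44, 45, 46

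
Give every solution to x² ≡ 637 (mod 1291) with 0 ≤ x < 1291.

127, 1164

Since 1291 ≡ 3 (mod 4), a square root of 637 is 637^((1291+1)/4) = 637^323 mod 1291.
Repeated squaring: 637^2≡395, 637^4≡1105, 637^8≡1030, 637^16≡989, 637^32≡834, 637^64≡998, 637^128≡643, 637^256≡329 (mod 1291).
637^323 = 637^(256+64+2+1) ≡ 1164 (mod 1291).
Check: 1164² = 1354896 ≡ 637 (mod 1291). The two roots are 127 and 1164.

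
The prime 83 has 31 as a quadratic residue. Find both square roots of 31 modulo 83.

23, 60

Since 83 ≡ 3 (mod 4), a square root of 31 is 31^((83+1)/4) = 31^21 mod 83.
Repeated squaring: 31^2≡48, 31^4≡63, 31^8≡68, 31^16≡59 (mod 83).
31^21 = 31^(16+4+1) ≡ 23 (mod 83).
Check: 23² = 529 ≡ 31 (mod 83). The two roots are 23 and 60.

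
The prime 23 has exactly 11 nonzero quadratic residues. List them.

Square k = 1,…,11 (k and 23−k give the same square):
1²=1, 2²=4, 3²=9, 4²=16, 5²≡2, 6²≡13, 7²≡3, 8²≡18, 9²≡12, 10²≡8, 11²≡6 (mod 23).
So the quadratic residues mod 23 are {1, 2, 3, 4, 6, 8, 9, 12, 13, 16, 18}.

1, 2, 3, 4, 6, 8, 9, 12, 13, 16, 18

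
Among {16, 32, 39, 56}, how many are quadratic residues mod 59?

(16/59) = +1 → QR.
(32/59) = -1 → non-residue.
(39/59) = -1 → non-residue.
(56/59) = -1 → non-residue.
Total quadratic residues among the 4: 1.

1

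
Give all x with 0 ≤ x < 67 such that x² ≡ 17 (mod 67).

33, 34

Since 67 ≡ 3 (mod 4), a square root of 17 is 17^((67+1)/4) = 17^17 mod 67.
Repeated squaring: 17^2≡21, 17^4≡39, 17^8≡47, 17^16≡65 (mod 67).
17^17 = 17^(16+1) ≡ 33 (mod 67).
Check: 33² = 1089 ≡ 17 (mod 67). The two roots are 33 and 34.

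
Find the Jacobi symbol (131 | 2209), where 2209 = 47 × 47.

1

Reciprocity: 131 ≡ 3 and 2209 ≡ 1 (mod 4), so (131/2209) = +(2209/131).
Reduce top mod 131: now compute (113/131).
Reciprocity: 113 ≡ 1 and 131 ≡ 3 (mod 4), so (113/131) = +(131/113).
Reduce top mod 113: now compute (18/113).
Pull out 2: since 113 ≡ 1 (mod 8), (2/113) = +1.
Reciprocity: 9 ≡ 1 and 113 ≡ 1 (mod 4), so (9/113) = +(113/9).
Reduce top mod 9: now compute (5/9).
Reciprocity: 5 ≡ 1 and 9 ≡ 1 (mod 4), so (5/9) = +(9/5).
Reduce top mod 5: now compute (4/5).
Pull out 2^2: since 5 ≡ 5 (mod 8), (2/5) = -1, so (2/5)^2 = +1.
Reached (1/5) = 1. Collecting the sign flips along the way, the symbol is +1.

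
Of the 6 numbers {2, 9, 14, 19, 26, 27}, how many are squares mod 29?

1

(2/29) = -1 → non-residue.
(9/29) = +1 → QR.
(14/29) = -1 → non-residue.
(19/29) = -1 → non-residue.
(26/29) = -1 → non-residue.
(27/29) = -1 → non-residue.
Total quadratic residues among the 6: 1.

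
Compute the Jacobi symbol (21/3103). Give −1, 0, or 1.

Reciprocity: 21 ≡ 1 and 3103 ≡ 3 (mod 4), so (21/3103) = +(3103/21).
Reduce top mod 21: now compute (16/21).
Pull out 2^4: since 21 ≡ 5 (mod 8), (2/21) = -1, so (2/21)^4 = +1.
Reached (1/21) = 1. Collecting the sign flips along the way, the symbol is +1.

1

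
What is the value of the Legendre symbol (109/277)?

-1

Euler's criterion: (109/277) ≡ 109^138 (mod 277).
109^2 ≡ 247 (mod 277)
109^4 ≡ 69 (mod 277)
109^8 ≡ 52 (mod 277)
109^16 ≡ 211 (mod 277)
109^32 ≡ 201 (mod 277)
109^64 ≡ 236 (mod 277)
109^128 ≡ 19 (mod 277)
109^138 = 109^(128+8+2) ≡ 276 (mod 277).
Result is 276 ≡ −1, so (109/277) = −1.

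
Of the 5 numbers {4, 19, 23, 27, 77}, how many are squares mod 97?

2

(4/97) = +1 → QR.
(19/97) = -1 → non-residue.
(23/97) = -1 → non-residue.
(27/97) = +1 → QR.
(77/97) = -1 → non-residue.
Total quadratic residues among the 5: 2.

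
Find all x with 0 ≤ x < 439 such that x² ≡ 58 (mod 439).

136, 303

Since 439 ≡ 3 (mod 4), a square root of 58 is 58^((439+1)/4) = 58^110 mod 439.
Repeated squaring: 58^2≡291, 58^4≡393, 58^8≡360, 58^16≡95, 58^32≡245, 58^64≡321 (mod 439).
58^110 = 58^(64+32+8+4+2) ≡ 303 (mod 439).
Check: 303² = 91809 ≡ 58 (mod 439). The two roots are 136 and 303.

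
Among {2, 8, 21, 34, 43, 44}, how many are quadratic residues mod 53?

2

(2/53) = -1 → non-residue.
(8/53) = -1 → non-residue.
(21/53) = -1 → non-residue.
(34/53) = -1 → non-residue.
(43/53) = +1 → QR.
(44/53) = +1 → QR.
Total quadratic residues among the 6: 2.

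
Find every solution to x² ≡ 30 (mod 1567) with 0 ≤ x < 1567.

Since 1567 ≡ 3 (mod 4), a square root of 30 is 30^((1567+1)/4) = 30^392 mod 1567.
Repeated squaring: 30^2≡900, 30^4≡1428, 30^8≡517, 30^16≡899, 30^32≡1196, 30^64≡1312, 30^128≡778, 30^256≡422 (mod 1567).
30^392 = 30^(256+128+8) ≡ 365 (mod 1567).
Check: 365² = 133225 ≡ 30 (mod 1567). The two roots are 365 and 1202.

365, 1202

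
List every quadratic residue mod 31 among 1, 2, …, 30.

Square k = 1,…,15 (k and 31−k give the same square):
1²=1, 2²=4, 3²=9, 4²=16, 5²=25, 6²≡5, 7²≡18, 8²≡2, 9²≡19, 10²≡7, 11²≡28, 12²≡20, 13²≡14, 14²≡10, 15²≡8 (mod 31).
So the quadratic residues mod 31 are {1, 2, 4, 5, 7, 8, 9, 10, 14, 16, 18, 19, 20, 25, 28}.

1, 2, 4, 5, 7, 8, 9, 10, 14, 16, 18, 19, 20, 25, 28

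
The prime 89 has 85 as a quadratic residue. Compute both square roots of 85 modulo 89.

89 ≡ 1 (mod 4), so we find a root by search.
Trying successive values, 21² = 441 ≡ 85 (mod 89). The other root is 89 − 21 = 68.

21, 68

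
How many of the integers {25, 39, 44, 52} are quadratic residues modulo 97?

(25/97) = +1 → QR.
(39/97) = -1 → non-residue.
(44/97) = +1 → QR.
(52/97) = -1 → non-residue.
Total quadratic residues among the 4: 2.

2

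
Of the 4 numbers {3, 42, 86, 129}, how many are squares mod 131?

(3/131) = +1 → QR.
(42/131) = -1 → non-residue.
(86/131) = -1 → non-residue.
(129/131) = +1 → QR.
Total quadratic residues among the 4: 2.

2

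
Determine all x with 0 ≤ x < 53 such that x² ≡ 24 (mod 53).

53 ≡ 1 (mod 4), so we find a root by search.
Trying successive values, 17² = 289 ≡ 24 (mod 53). The other root is 53 − 17 = 36.

17, 36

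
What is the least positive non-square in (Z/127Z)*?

(2/127) = +1, so 2 is a residue.
(3/127) = −1, so 3 is the smallest positive non-residue mod 127.

3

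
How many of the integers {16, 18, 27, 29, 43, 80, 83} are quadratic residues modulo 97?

(16/97) = +1 → QR.
(18/97) = +1 → QR.
(27/97) = +1 → QR.
(29/97) = -1 → non-residue.
(43/97) = +1 → QR.
(80/97) = -1 → non-residue.
(83/97) = -1 → non-residue.
Total quadratic residues among the 7: 4.

4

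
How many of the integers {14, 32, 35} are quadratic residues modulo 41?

(14/41) = -1 → non-residue.
(32/41) = +1 → QR.
(35/41) = -1 → non-residue.
Total quadratic residues among the 3: 1.

1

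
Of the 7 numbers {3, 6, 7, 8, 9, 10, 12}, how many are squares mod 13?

(3/13) = +1 → QR.
(6/13) = -1 → non-residue.
(7/13) = -1 → non-residue.
(8/13) = -1 → non-residue.
(9/13) = +1 → QR.
(10/13) = +1 → QR.
(12/13) = +1 → QR.
Total quadratic residues among the 7: 4.

4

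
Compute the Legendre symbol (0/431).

Top reduces to 0: gcd > 1, so the symbol is 0.

0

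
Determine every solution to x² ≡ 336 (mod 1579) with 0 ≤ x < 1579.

160, 1419

Since 1579 ≡ 3 (mod 4), a square root of 336 is 336^((1579+1)/4) = 336^395 mod 1579.
Repeated squaring: 336^2≡787, 336^4≡401, 336^8≡1322, 336^16≡1310, 336^32≡1306, 336^64≡316, 336^128≡379, 336^256≡1531 (mod 1579).
336^395 = 336^(256+128+8+2+1) ≡ 1419 (mod 1579).
Check: 1419² = 2013561 ≡ 336 (mod 1579). The two roots are 160 and 1419.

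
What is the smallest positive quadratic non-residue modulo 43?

2

(2/43) = −1, so 2 is the smallest positive non-residue mod 43.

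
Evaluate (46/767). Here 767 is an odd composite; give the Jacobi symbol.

-1

Pull out 2: since 767 ≡ 7 (mod 8), (2/767) = +1.
Reciprocity: 23 ≡ 3 and 767 ≡ 3 (mod 4), so (23/767) = −(767/23).
Reduce top mod 23: now compute (8/23).
Pull out 2^3: since 23 ≡ 7 (mod 8), (2/23) = +1, so (2/23)^3 = +1.
Reached (1/23) = 1. Collecting the sign flips along the way, the symbol is -1.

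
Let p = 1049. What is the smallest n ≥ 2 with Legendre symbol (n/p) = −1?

(2/1049) = +1, so 2 is a residue.
(3/1049) = −1, so 3 is the smallest positive non-residue mod 1049.

3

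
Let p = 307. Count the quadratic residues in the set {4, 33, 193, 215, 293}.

(4/307) = +1 → QR.
(33/307) = -1 → non-residue.
(193/307) = -1 → non-residue.
(215/307) = +1 → QR.
(293/307) = +1 → QR.
Total quadratic residues among the 5: 3.

3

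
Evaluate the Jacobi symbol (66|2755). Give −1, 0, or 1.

-1

Pull out 2: since 2755 ≡ 3 (mod 8), (2/2755) = -1.
Reciprocity: 33 ≡ 1 and 2755 ≡ 3 (mod 4), so (33/2755) = +(2755/33).
Reduce top mod 33: now compute (16/33).
Pull out 2^4: since 33 ≡ 1 (mod 8), (2/33) = +1, so (2/33)^4 = +1.
Reached (1/33) = 1. Collecting the sign flips along the way, the symbol is -1.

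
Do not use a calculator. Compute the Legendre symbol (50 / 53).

Euler's criterion: (50/53) ≡ 50^26 (mod 53).
50^2 ≡ 9 (mod 53)
50^4 ≡ 28 (mod 53)
50^8 ≡ 42 (mod 53)
50^16 ≡ 15 (mod 53)
50^26 = 50^(16+8+2) ≡ 52 (mod 53).
Result is 52 ≡ −1, so (50/53) = −1.

-1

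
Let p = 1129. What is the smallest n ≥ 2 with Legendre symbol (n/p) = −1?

(2/1129) = +1, so 2 is a residue.
(3/1129) = +1, so 3 is a residue.
(4/1129) = +1, so 4 is a residue.
(5/1129) = +1, so 5 is a residue.
(6/1129) = +1, so 6 is a residue.
(7/1129) = +1, so 7 is a residue.
(8/1129) = +1, so 8 is a residue.
(9/1129) = +1, so 9 is a residue.
(10/1129) = +1, so 10 is a residue.
(11/1129) = −1, so 11 is the smallest positive non-residue mod 1129.

11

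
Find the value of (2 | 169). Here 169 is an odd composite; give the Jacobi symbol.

1

Pull out 2: since 169 ≡ 1 (mod 8), (2/169) = +1.
Reached (1/169) = 1. Collecting the sign flips along the way, the symbol is +1.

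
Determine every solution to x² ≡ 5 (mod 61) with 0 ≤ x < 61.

61 ≡ 1 (mod 4), so we find a root by search.
Trying successive values, 26² = 676 ≡ 5 (mod 61). The other root is 61 − 26 = 35.

26, 35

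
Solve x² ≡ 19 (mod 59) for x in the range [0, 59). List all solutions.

Since 59 ≡ 3 (mod 4), a square root of 19 is 19^((59+1)/4) = 19^15 mod 59.
Repeated squaring: 19^2≡7, 19^4≡49, 19^8≡41 (mod 59).
19^15 = 19^(8+4+2+1) ≡ 45 (mod 59).
Check: 45² = 2025 ≡ 19 (mod 59). The two roots are 14 and 45.

14, 45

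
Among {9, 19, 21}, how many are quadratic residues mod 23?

1

(9/23) = +1 → QR.
(19/23) = -1 → non-residue.
(21/23) = -1 → non-residue.
Total quadratic residues among the 3: 1.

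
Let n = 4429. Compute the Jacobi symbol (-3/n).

First reduce: -3 ≡ 4426 (mod 4429).
Pull out 2: since 4429 ≡ 5 (mod 8), (2/4429) = -1.
Reciprocity: 2213 ≡ 1 and 4429 ≡ 1 (mod 4), so (2213/4429) = +(4429/2213).
Reduce top mod 2213: now compute (3/2213).
Reciprocity: 3 ≡ 3 and 2213 ≡ 1 (mod 4), so (3/2213) = +(2213/3).
Reduce top mod 3: now compute (2/3).
Pull out 2: since 3 ≡ 3 (mod 8), (2/3) = -1.
Reached (1/3) = 1. Collecting the sign flips along the way, the symbol is +1.

1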